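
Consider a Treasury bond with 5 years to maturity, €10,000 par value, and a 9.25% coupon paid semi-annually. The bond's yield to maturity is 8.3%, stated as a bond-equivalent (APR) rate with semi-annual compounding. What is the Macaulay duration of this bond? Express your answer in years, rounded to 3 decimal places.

4.133 years

Periodic yield y = 0.0415. Discount each cash flow and weight by its period:
  t   CF        PV=CF/(1+0.0415)^t    t·PV
  1       462.50       444.0711       444.0711
  2       462.50       426.3764       852.7529
  3       462.50       409.3869     1,228.1606
  4       462.50       393.0743     1,572.2972
  5       462.50       377.4117     1,887.0585
  6       462.50       362.3732     2,174.2393
  7       462.50       347.9340     2,435.5377
  8       462.50       334.0701     2,672.5604
  9       462.50       320.7586     2,886.8271
  10   10,462.50     6,966.9506    69,669.5055
  Σ                 10,382.4067    85,823.0103
Price P = Σ PV = 10,382.4067.
Macaulay duration = Σ(t·PV) / P = 85,823.0103 / 10,382.4067 = 8.26620 half-year periods.
In years: 8.26620 / 2 = 4.13310 years.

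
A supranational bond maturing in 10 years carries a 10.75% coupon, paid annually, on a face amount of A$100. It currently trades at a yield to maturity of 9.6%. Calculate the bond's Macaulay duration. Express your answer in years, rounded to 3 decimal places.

6.711 years

Periodic yield y = 0.096. Discount each cash flow and weight by its year:
  t   CF        PV=CF/(1+0.096)^t    t·PV
  1        10.75         9.8084         9.8084
  2        10.75         8.9493        17.8985
  3        10.75         8.1654        24.4962
  4        10.75         7.4502        29.8007
  5        10.75         6.7976        33.9880
  6        10.75         6.2022        37.2131
  7        10.75         5.6589        39.6125
  8        10.75         5.1633        41.3061
  9        10.75         4.7110        42.3990
  10      110.75        44.2831       442.8312
  Σ                    107.1893       719.3538
Price P = Σ PV = 107.1893.
Macaulay duration = Σ(t·PV) / P = 719.3538 / 107.1893 = 6.71106 years.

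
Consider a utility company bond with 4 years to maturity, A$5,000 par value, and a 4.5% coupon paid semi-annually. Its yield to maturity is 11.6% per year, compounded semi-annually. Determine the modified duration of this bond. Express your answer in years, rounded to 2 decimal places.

3.46 years

Periodic yield y = 0.058. First find Macaulay duration:
  t   CF        PV=CF/(1+0.058)^t    t·PV
  1       112.50       106.3327       106.3327
  2       112.50       100.5035       201.0070
  3       112.50        94.9939       284.9816
  4       112.50        89.7863       359.1450
  5       112.50        84.8641       424.3207
  6       112.50        80.2118       481.2711
  7       112.50        75.8146       530.7022
  8     5,112.50     3,256.4767    26,051.8139
  Σ                  3,888.9836    28,439.5741
P = 3,888.9836; Macaulay duration = 28,439.5741 / 3,888.9836 = 7.31286 half-year periods = 3.65643 years.
Modified duration = D_Mac / (1 + y) = 3.65643 / 1.058 = 3.45598 years.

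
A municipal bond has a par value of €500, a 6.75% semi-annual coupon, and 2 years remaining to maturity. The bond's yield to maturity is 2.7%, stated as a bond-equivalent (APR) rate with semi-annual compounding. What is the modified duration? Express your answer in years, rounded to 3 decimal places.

Periodic yield y = 0.0135. First find Macaulay duration:
  t   CF        PV=CF/(1+0.0135)^t    t·PV
  1       16.875        16.6502        16.6502
  2       16.875        16.4284        32.8569
  3       16.875        16.2096        48.6288
  4      516.875       489.8809     1,959.5236
  Σ                    539.1692     2,057.6596
P = 539.1692; Macaulay duration = 2,057.6596 / 539.1692 = 3.81635 half-year periods = 1.90818 years.
Modified duration = D_Mac / (1 + y) = 1.90818 / 1.0135 = 1.88276 years.

1.883 years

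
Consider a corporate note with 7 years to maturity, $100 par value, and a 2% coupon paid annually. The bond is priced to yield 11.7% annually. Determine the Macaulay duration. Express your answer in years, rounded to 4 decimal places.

6.4272 years

Periodic yield y = 0.117. Discount each cash flow and weight by its year:
  t   CF        PV=CF/(1+0.117)^t    t·PV
  1         2.00         1.7905         1.7905
  2         2.00         1.6030         3.2059
  3         2.00         1.4351         4.3052
  4         2.00         1.2847         5.1390
  5         2.00         1.1502         5.7509
  6         2.00         1.0297         6.1782
  7       102.00        47.0141       329.0986
  Σ                     55.3072       355.4683
Price P = Σ PV = 55.3072.
Macaulay duration = Σ(t·PV) / P = 355.4683 / 55.3072 = 6.42716 years.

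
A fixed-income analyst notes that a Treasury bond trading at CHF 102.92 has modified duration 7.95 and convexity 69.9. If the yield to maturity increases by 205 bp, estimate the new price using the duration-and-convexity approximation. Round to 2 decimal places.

Duration effect: -D_mod·Δy = -7.95 × (+0.0205) = -0.162975
Convexity effect: ½·C·(Δy)² = 0.5 × 69.9 × (0.0205)² = +0.0146877375
ΔP/P ≈ -0.162975 + 0.0146877375 = -0.1482872625
New price ≈ 102.92 × (1 - 0.1482872625) = 87.6582749435.

CHF 87.66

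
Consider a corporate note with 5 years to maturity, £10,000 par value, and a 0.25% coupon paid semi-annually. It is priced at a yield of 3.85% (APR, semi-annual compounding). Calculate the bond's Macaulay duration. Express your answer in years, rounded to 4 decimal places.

4.9687 years

Periodic yield y = 0.01925. Discount each cash flow and weight by its period:
  t   CF        PV=CF/(1+0.01925)^t    t·PV
  1        12.50        12.2639        12.2639
  2        12.50        12.0323        24.0646
  3        12.50        11.8051        35.4152
  4        12.50        11.5821        46.3284
  5        12.50        11.3634        56.8168
  6        12.50        11.1487        66.8924
  7        12.50        10.9382        76.5672
  8        12.50        10.7316        85.8528
  9        12.50        10.5289        94.7602
  10   10,012.50     8,274.3774    82,743.7745
  Σ                  8,376.7716    83,242.7359
Price P = Σ PV = 8,376.7716.
Macaulay duration = Σ(t·PV) / P = 83,242.7359 / 8,376.7716 = 9.93733 half-year periods.
In years: 9.93733 / 2 = 4.96866 years.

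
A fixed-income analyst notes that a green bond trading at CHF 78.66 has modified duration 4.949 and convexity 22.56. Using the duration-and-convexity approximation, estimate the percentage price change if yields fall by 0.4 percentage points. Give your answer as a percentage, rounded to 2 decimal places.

Duration effect: -D_mod·Δy = -4.949 × (-0.004) = +0.019796
Convexity effect: ½·C·(Δy)² = 0.5 × 22.56 × (-0.004)² = +0.00018048
ΔP/P ≈ +0.019796 + 0.00018048 = +0.01997648
= +1.997648%.

+2.00%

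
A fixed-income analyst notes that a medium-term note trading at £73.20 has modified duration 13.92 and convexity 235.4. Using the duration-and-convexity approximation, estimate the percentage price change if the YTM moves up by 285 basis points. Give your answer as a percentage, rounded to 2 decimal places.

-30.11%

Duration effect: -D_mod·Δy = -13.92 × (+0.0285) = -0.396720
Convexity effect: ½·C·(Δy)² = 0.5 × 235.4 × (0.0285)² = +0.095601825
ΔP/P ≈ -0.396720 + 0.095601825 = -0.301118175
= -30.1118175%.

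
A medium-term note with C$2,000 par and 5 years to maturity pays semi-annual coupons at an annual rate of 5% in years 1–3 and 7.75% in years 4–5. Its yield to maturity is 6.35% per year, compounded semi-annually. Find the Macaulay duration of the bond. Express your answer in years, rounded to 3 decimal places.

Periodic yield y = 0.03175. Discount each cash flow and weight by its period:
  t   CF        PV=CF/(1+0.03175)^t    t·PV
  1        50.00        48.4614        48.4614
  2        50.00        46.9701        93.9401
  3        50.00        45.5246       136.5739
  4        50.00        44.1237       176.4949
  5        50.00        42.7659       213.8295
  6        50.00        41.4499       248.6992
  7        77.50        62.2702       435.8915
  8        77.50        60.3540       482.8318
  9        77.50        58.4967       526.4703
  10    2,077.50     1,519.8344    15,198.3435
  Σ                  1,970.2508    17,561.5362
Price P = Σ PV = 1,970.2508.
Macaulay duration = Σ(t·PV) / P = 17,561.5362 / 1,970.2508 = 8.91335 half-year periods.
In years: 8.91335 / 2 = 4.45668 years.

4.457 years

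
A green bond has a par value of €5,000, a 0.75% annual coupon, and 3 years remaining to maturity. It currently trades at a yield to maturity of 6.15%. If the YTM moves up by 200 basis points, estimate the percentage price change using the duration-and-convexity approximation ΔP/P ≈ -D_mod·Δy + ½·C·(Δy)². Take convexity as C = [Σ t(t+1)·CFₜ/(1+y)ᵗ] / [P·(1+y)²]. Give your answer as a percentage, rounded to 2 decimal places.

With y = 0.0615:
  t   CF        PV=CF/(1+0.0615)^t    t·PV        t(t+1)·PV
  1        37.50        35.3274        35.3274          70.6547
  2        37.50        33.2806        66.5612         199.6837
  3     5,037.50     4,211.6771    12,635.0312      50,540.1248
  Σ                  4,280.2850    12,736.9198      50,810.4632
P = 4,280.2850; D_Mac = 2.97572 yrs; D_mod = 2.80331 yrs; C = 10.53514.
Duration effect: -2.80331 × (+0.02) = -0.056066
Convexity effect: 0.5 × 10.53514 × (0.02)² = +0.0021070
ΔP/P ≈ -0.056066 + 0.0021070 = -0.053959 = -5.3959%.

-5.40%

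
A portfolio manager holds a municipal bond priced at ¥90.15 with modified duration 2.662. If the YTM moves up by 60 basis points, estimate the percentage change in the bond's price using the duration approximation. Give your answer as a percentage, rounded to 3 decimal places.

-1.597%

Duration approximation: ΔP/P ≈ -D_mod · Δy = -2.662 × (+0.006) = -0.015972.
As a percentage: -1.5972%.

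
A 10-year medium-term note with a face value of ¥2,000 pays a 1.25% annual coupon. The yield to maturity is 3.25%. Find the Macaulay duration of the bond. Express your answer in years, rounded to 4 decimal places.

Periodic yield y = 0.0325. Discount each cash flow and weight by its year:
  t   CF        PV=CF/(1+0.0325)^t    t·PV
  1        25.00        24.2131        24.2131
  2        25.00        23.4509        46.9018
  3        25.00        22.7128        68.1383
  4        25.00        21.9978        87.9913
  5        25.00        21.3054       106.5270
  6        25.00        20.6348       123.8086
  7        25.00        19.9853       139.8968
  8        25.00        19.3562       154.8494
  9        25.00        18.7469       168.7221
  10    2,025.00     1,470.7011    14,707.0112
  Σ                  1,663.1042    15,628.0596
Price P = Σ PV = 1,663.1042.
Macaulay duration = Σ(t·PV) / P = 15,628.0596 / 1,663.1042 = 9.39692 years.

9.3969 years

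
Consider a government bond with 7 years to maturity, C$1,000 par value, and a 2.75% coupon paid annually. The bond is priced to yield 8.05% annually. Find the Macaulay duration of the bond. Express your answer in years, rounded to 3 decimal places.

6.347 years

Periodic yield y = 0.0805. Discount each cash flow and weight by its year:
  t   CF        PV=CF/(1+0.0805)^t    t·PV
  1        27.50        25.4512        25.4512
  2        27.50        23.5550        47.1100
  3        27.50        21.8001        65.4003
  4        27.50        20.1759        80.7037
  5        27.50        18.6728        93.3639
  6        27.50        17.2816       103.6896
  7     1,027.50       597.5970     4,183.1792
  Σ                    724.5336     4,598.8979
Price P = Σ PV = 724.5336.
Macaulay duration = Σ(t·PV) / P = 4,598.8979 / 724.5336 = 6.34739 years.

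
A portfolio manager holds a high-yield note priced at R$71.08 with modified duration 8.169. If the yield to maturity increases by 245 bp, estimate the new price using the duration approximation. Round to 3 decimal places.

R$56.854

Duration approximation: ΔP/P ≈ -D_mod · Δy = -8.169 × (+0.0245) = -0.2001405.
New price ≈ 71.08 × (1 - 0.2001405) = 56.85401326.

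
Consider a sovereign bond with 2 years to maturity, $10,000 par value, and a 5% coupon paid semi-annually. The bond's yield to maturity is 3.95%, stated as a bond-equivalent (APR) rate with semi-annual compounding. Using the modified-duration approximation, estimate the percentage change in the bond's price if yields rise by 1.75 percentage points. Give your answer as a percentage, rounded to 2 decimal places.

Periodic yield y = 0.01975. Modified duration first:
  t   CF        PV=CF/(1+0.01975)^t    t·PV
  1       250.00       245.1581       245.1581
  2       250.00       240.4100       480.8201
  3       250.00       235.7539       707.2617
  4    10,250.00     9,478.7050    37,914.8202
  Σ                 10,200.0271    39,348.0600
P = 10,200.0271; D_Mac = 3.85764 half-year periods = 1.92882 yrs; D_mod = 1.92882/(1+0.01975) = 1.89146 yrs.
ΔP/P ≈ -D_mod · Δy = -1.89146 × (+0.0175) = -0.033101 = -3.3101%.

-3.31%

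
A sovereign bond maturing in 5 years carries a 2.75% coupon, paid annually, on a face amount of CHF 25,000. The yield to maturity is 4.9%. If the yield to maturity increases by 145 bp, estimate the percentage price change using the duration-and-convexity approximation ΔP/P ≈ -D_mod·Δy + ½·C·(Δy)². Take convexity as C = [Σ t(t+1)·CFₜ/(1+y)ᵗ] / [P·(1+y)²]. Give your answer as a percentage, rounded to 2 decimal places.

-6.26%

With y = 0.049:
  t   CF        PV=CF/(1+0.049)^t    t·PV        t(t+1)·PV
  1       687.50       655.3861       655.3861       1,310.7722
  2       687.50       624.7722     1,249.5445       3,748.6335
  3       687.50       595.5884     1,786.7652       7,147.0609
  4       687.50       567.7678     2,271.0712      11,355.3558
  5    25,687.50    20,222.9449   101,114.7244     606,688.3466
  Σ                 22,666.4594   107,077.4914     630,250.1689
P = 22,666.4594; D_Mac = 4.72405 yrs; D_mod = 4.50338 yrs; C = 25.26843.
Duration effect: -4.50338 × (+0.0145) = -0.065299
Convexity effect: 0.5 × 25.26843 × (0.0145)² = +0.0026563
ΔP/P ≈ -0.065299 + 0.0026563 = -0.062643 = -6.2643%.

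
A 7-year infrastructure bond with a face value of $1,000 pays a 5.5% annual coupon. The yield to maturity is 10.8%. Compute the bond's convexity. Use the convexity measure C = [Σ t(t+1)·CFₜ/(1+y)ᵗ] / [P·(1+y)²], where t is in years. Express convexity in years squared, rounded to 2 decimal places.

35.51

With y = 0.108:
  t   CF        PV=CF/(1+0.108)^t    t·PV        t(t+1)·PV
  1        55.00        49.6390        49.6390          99.2780
  2        55.00        44.8005        89.6011         268.8032
  3        55.00        40.4337       121.3011         485.2043
  4        55.00        36.4925       145.9700         729.8501
  5        55.00        32.9355       164.6774         988.0642
  6        55.00        29.7252       178.3509       1,248.4565
  7     1,055.00       514.6052     3,602.2361      28,817.8890
  Σ                    748.6315     4,351.7756      32,637.5452
P = 748.6315.
Convexity = Σ t(t+1)·PV / [P·(1+y)²] = 32,637.5452 / (748.6315 × 1.227664) = 35.51157.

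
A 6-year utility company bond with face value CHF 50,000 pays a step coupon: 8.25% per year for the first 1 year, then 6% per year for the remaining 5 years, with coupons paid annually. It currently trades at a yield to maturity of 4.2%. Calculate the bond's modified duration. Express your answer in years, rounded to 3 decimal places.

Periodic yield y = 0.042. First find Macaulay duration:
  t   CF        PV=CF/(1+0.042)^t    t·PV
  1     4,125.00     3,958.7332     3,958.7332
  2     3,000.00     2,763.0314     5,526.0628
  3     3,000.00     2,651.6616     7,954.9848
  4     3,000.00     2,544.7808    10,179.1232
  5     3,000.00     2,442.2081    12,211.0403
  6    53,000.00    41,406.5986   248,439.5913
  Σ                 55,767.0136   288,269.5356
P = 55,767.0136; Macaulay duration = 288,269.5356 / 55,767.0136 = 5.16918 years.
Modified duration = D_Mac / (1 + y) = 5.16918 / 1.042 = 4.96082 years.

4.961 years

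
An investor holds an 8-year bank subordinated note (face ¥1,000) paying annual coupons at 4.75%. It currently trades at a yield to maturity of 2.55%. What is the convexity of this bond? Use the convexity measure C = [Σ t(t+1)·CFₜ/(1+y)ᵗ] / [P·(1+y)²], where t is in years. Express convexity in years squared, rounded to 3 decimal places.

With y = 0.0255:
  t   CF        PV=CF/(1+0.0255)^t    t·PV        t(t+1)·PV
  1        47.50        46.3189        46.3189          92.6377
  2        47.50        45.1671        90.3342         271.0026
  3        47.50        44.0440       132.1320         528.5278
  4        47.50        42.9488       171.7952         858.9758
  5        47.50        41.8808       209.4042       1,256.4249
  6        47.50        40.8394       245.0366       1,715.2559
  7        47.50        39.8239       278.7674       2,230.1393
  8     1,047.50       856.3843     6,851.0747      61,659.6720
  Σ                  1,157.4073     8,024.8630      68,612.6361
P = 1,157.4073.
Convexity = Σ t(t+1)·PV / [P·(1+y)²] = 68,612.6361 / (1,157.4073 × 1.051650) = 56.36981.

56.370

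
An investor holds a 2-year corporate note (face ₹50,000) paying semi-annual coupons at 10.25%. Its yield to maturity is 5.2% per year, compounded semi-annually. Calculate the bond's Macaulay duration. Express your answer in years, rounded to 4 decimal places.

1.8654 years

Periodic yield y = 0.026. Discount each cash flow and weight by its period:
  t   CF        PV=CF/(1+0.026)^t    t·PV
  1     2,562.50     2,497.5634     2,497.5634
  2     2,562.50     2,434.2723     4,868.5445
  3     2,562.50     2,372.5851     7,117.7552
  4    52,562.50    47,433.6528   189,734.6111
  Σ                 54,738.0735   204,218.4741
Price P = Σ PV = 54,738.0735.
Macaulay duration = Σ(t·PV) / P = 204,218.4741 / 54,738.0735 = 3.73083 half-year periods.
In years: 3.73083 / 2 = 1.86542 years.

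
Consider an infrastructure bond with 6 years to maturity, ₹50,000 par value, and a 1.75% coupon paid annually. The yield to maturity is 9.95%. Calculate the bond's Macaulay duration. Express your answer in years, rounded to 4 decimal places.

Periodic yield y = 0.0995. Discount each cash flow and weight by its year:
  t   CF        PV=CF/(1+0.0995)^t    t·PV
  1       875.00       795.8163       795.8163
  2       875.00       723.7983     1,447.5967
  3       875.00       658.2977     1,974.8932
  4       875.00       598.7246     2,394.8985
  5       875.00       544.5426     2,722.7131
  6    50,875.00    28,796.0567   172,776.3402
  Σ                 32,117.2363   182,112.2580
Price P = Σ PV = 32,117.2363.
Macaulay duration = Σ(t·PV) / P = 182,112.2580 / 32,117.2363 = 5.67023 years.

5.6702 years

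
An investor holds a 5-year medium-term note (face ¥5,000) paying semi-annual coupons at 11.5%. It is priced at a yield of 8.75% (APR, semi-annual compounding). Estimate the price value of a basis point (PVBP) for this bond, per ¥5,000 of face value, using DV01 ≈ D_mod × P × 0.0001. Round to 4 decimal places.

Periodic yield y = 0.04375.
  t   CF        PV=CF/(1+0.04375)^t    t·PV
  1       287.50       275.4491       275.4491
  2       287.50       263.9033       527.8067
  3       287.50       252.8415       758.5245
  4       287.50       242.2434       968.9735
  5       287.50       232.0895     1,160.4473
  6       287.50       222.3612     1,334.1669
  7       287.50       213.0406     1,491.2844
  8       287.50       204.1108     1,632.8862
  9       287.50       195.5552     1,759.9971
  10    5,287.50     3,445.7637    34,457.6373
  Σ                  5,547.3583    44,367.1730
P = 5,547.3583; D_Mac = 7.99789 half-year periods = 3.99895 yrs; D_mod = 3.83133 yrs.
DV01 ≈ 3.83133 × 5,547.3583 × 0.0001 = 2.125374.

¥2.1254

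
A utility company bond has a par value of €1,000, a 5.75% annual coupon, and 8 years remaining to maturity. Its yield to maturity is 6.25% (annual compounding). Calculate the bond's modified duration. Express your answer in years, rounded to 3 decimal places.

6.219 years

Periodic yield y = 0.0625. First find Macaulay duration:
  t   CF        PV=CF/(1+0.0625)^t    t·PV
  1        57.50        54.1176        54.1176
  2        57.50        50.9343       101.8685
  3        57.50        47.9381       143.8144
  4        57.50        45.1182       180.4729
  5        57.50        42.4642       212.3211
  6        57.50        39.9663       239.7979
  7        57.50        37.6154       263.3076
  8     1,057.50       651.1018     5,208.8140
  Σ                    969.2559     6,404.5141
P = 969.2559; Macaulay duration = 6,404.5141 / 969.2559 = 6.60766 years.
Modified duration = D_Mac / (1 + y) = 6.60766 / 1.0625 = 6.21897 years.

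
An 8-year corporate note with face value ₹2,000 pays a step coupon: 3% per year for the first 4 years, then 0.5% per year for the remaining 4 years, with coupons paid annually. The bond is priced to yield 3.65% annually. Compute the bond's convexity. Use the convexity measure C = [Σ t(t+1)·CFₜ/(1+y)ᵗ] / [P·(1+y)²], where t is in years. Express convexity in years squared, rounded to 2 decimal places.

59.38

With y = 0.0365:
  t   CF        PV=CF/(1+0.0365)^t    t·PV        t(t+1)·PV
  1        60.00        57.8871        57.8871         115.7742
  2        60.00        55.8486       111.6973         335.0919
  3        60.00        53.8820       161.6459         646.5834
  4        60.00        51.9845       207.9381       1,039.6904
  5        10.00         8.3590        41.7949         250.7695
  6        10.00         8.0646        48.3877         338.7142
  7        10.00         7.7806        54.4644         435.7154
  8     2,010.00     1,508.8345    12,070.6760     108,636.0840
  Σ                  1,752.6410    12,754.4914     111,798.4231
P = 1,752.6410.
Convexity = Σ t(t+1)·PV / [P·(1+y)²] = 111,798.4231 / (1,752.6410 × 1.074332) = 59.37507.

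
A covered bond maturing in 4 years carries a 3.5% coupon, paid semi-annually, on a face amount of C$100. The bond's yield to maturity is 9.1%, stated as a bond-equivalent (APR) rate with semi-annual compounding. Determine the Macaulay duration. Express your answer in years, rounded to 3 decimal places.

Periodic yield y = 0.0455. Discount each cash flow and weight by its period:
  t   CF        PV=CF/(1+0.0455)^t    t·PV
  1         1.75         1.6738         1.6738
  2         1.75         1.6010         3.2020
  3         1.75         1.5313         4.5940
  4         1.75         1.4647         5.8587
  5         1.75         1.4009         7.0047
  6         1.75         1.3400         8.0398
  7         1.75         1.2817         8.9716
  8       101.75        71.2758       570.2064
  Σ                     81.5692       609.5510
Price P = Σ PV = 81.5692.
Macaulay duration = Σ(t·PV) / P = 609.5510 / 81.5692 = 7.47281 half-year periods.
In years: 7.47281 / 2 = 3.73640 years.

3.736 years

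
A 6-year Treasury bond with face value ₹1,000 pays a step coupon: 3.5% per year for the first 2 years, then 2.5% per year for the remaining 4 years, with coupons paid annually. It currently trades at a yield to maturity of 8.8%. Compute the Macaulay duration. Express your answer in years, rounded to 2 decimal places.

Periodic yield y = 0.088. Discount each cash flow and weight by its year:
  t   CF        PV=CF/(1+0.088)^t    t·PV
  1        35.00        32.1691        32.1691
  2        35.00        29.5672        59.1344
  3        25.00        19.4112        58.2337
  4        25.00        17.8412        71.3649
  5        25.00        16.3982        81.9909
  6     1,025.00       617.9460     3,707.6757
  Σ                    733.3329     4,010.5687
Price P = Σ PV = 733.3329.
Macaulay duration = Σ(t·PV) / P = 4,010.5687 / 733.3329 = 5.46896 years.

5.47 years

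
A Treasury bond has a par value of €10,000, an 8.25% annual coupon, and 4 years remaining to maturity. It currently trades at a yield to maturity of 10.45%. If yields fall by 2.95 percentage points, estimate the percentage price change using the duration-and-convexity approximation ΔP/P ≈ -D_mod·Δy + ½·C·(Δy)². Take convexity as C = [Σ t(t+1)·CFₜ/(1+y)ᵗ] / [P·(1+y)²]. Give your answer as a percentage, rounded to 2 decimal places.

With y = 0.1045:
  t   CF        PV=CF/(1+0.1045)^t    t·PV        t(t+1)·PV
  1       825.00       746.9443       746.9443       1,493.8886
  2       825.00       676.2737     1,352.5474       4,057.6423
  3       825.00       612.2895     1,836.8684       7,347.4736
  4    10,825.00     7,273.8614    29,095.4458     145,477.2289
  Σ                  9,309.3689    33,031.8059     158,376.2334
P = 9,309.3689; D_Mac = 3.54823 yrs; D_mod = 3.21252 yrs; C = 13.94564.
Duration effect: -3.21252 × (-0.0295) = +0.094769
Convexity effect: 0.5 × 13.94564 × (-0.0295)² = +0.0060681
ΔP/P ≈ +0.094769 + 0.0060681 = +0.100838 = +10.0838%.

+10.08%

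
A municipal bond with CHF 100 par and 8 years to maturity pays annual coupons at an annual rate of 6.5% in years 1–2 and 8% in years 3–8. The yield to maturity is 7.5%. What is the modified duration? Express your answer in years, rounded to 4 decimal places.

5.9186 years

Periodic yield y = 0.075. First find Macaulay duration:
  t   CF        PV=CF/(1+0.075)^t    t·PV
  1         6.50         6.0465         6.0465
  2         6.50         5.6247        11.2493
  3         8.00         6.4397        19.3191
  4         8.00         5.9904        23.9616
  5         8.00         5.5725        27.8623
  6         8.00         5.1837        31.1022
  7         8.00         4.8220        33.7543
  8       108.00        60.5558       484.4467
  Σ                    100.2353       637.7420
P = 100.2353; Macaulay duration = 637.7420 / 100.2353 = 6.36245 years.
Modified duration = D_Mac / (1 + y) = 6.36245 / 1.075 = 5.91856 years.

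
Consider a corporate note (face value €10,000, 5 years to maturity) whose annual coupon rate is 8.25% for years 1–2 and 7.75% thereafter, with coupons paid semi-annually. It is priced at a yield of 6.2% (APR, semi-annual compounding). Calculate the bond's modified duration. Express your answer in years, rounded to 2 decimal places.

Periodic yield y = 0.031. First find Macaulay duration:
  t   CF        PV=CF/(1+0.031)^t    t·PV
  1       412.50       400.0970       400.0970
  2       412.50       388.0669       776.1338
  3       412.50       376.3986     1,129.1957
  4       412.50       365.0811     1,460.3242
  5       387.50       332.6430     1,663.2150
  6       387.50       322.6411     1,935.8467
  7       387.50       312.9400     2,190.5799
  8       387.50       303.5305     2,428.2443
  9       387.50       294.4040     2,649.6361
  10   10,387.50     7,654.6332    76,546.3319
  Σ                 10,750.4353    91,179.6045
P = 10,750.4353; Macaulay duration = 91,179.6045 / 10,750.4353 = 8.48148 half-year periods = 4.24074 years.
Modified duration = D_Mac / (1 + y) = 4.24074 / 1.031 = 4.11323 years.

4.11 years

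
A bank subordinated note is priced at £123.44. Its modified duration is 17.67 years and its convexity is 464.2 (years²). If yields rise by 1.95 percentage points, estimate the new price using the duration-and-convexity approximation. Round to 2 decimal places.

£91.80

Duration effect: -D_mod·Δy = -17.67 × (+0.0195) = -0.344565
Convexity effect: ½·C·(Δy)² = 0.5 × 464.2 × (0.0195)² = +0.088256025
ΔP/P ≈ -0.344565 + 0.088256025 = -0.256308975
New price ≈ 123.44 × (1 - 0.256308975) = 91.801220126.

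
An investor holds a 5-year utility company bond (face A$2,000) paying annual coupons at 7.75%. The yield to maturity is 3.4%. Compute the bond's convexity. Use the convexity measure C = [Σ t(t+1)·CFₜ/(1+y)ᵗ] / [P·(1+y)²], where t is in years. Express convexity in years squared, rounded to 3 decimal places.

23.544

With y = 0.034:
  t   CF        PV=CF/(1+0.034)^t    t·PV        t(t+1)·PV
  1       155.00       149.9033       149.9033         299.8066
  2       155.00       144.9742       289.9483         869.8450
  3       155.00       140.2071       420.6214       1,682.4855
  4       155.00       135.5968       542.3873       2,711.9366
  5     2,155.00     1,823.2431     9,116.2155      54,697.2933
  Σ                  2,393.9245    10,519.0759      60,261.3670
P = 2,393.9245.
Convexity = Σ t(t+1)·PV / [P·(1+y)²] = 60,261.3670 / (2,393.9245 × 1.069156) = 23.54439.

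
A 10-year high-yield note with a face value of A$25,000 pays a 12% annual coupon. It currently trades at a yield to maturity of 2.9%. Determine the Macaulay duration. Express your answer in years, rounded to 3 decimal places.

7.263 years

Periodic yield y = 0.029. Discount each cash flow and weight by its year:
  t   CF        PV=CF/(1+0.029)^t    t·PV
  1     3,000.00     2,915.4519     2,915.4519
  2     3,000.00     2,833.2866     5,666.5732
  3     3,000.00     2,753.4369     8,260.3107
  4     3,000.00     2,675.8376    10,703.3505
  5     3,000.00     2,600.4253    13,002.1264
  6     3,000.00     2,527.1383    15,162.8297
  7     3,000.00     2,455.9167    17,191.4169
  8     3,000.00     2,386.7023    19,093.6186
  9     3,000.00     2,319.4386    20,874.9475
  10   28,000.00    21,037.9919   210,379.9191
  Σ                 44,505.6261   323,250.5444
Price P = Σ PV = 44,505.6261.
Macaulay duration = Σ(t·PV) / P = 323,250.5444 / 44,505.6261 = 7.26314 years.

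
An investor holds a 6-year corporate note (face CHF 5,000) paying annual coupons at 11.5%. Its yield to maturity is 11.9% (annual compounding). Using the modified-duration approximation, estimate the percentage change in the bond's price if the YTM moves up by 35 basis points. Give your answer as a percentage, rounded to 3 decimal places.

-1.451%

Periodic yield y = 0.119. Modified duration first:
  t   CF        PV=CF/(1+0.119)^t    t·PV
  1       575.00       513.8517       513.8517
  2       575.00       459.2061       918.4122
  3       575.00       410.3719     1,231.1156
  4       575.00       366.7309     1,466.9236
  5       575.00       327.7309     1,638.6546
  6     5,575.00     2,839.6470    17,037.8819
  Σ                  4,917.5384    22,806.8396
P = 4,917.5384; D_Mac = 4.63786 yrs; D_mod = 4.63786/(1+0.119) = 4.14464 yrs.
ΔP/P ≈ -D_mod · Δy = -4.14464 × (+0.0035) = -0.014506 = -1.4506%.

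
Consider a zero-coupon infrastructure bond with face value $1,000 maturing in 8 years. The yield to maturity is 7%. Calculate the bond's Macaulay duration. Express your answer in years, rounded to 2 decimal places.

8.00 years

A zero-coupon bond has a single cash flow at maturity, so its Macaulay duration equals its maturity: 8 years.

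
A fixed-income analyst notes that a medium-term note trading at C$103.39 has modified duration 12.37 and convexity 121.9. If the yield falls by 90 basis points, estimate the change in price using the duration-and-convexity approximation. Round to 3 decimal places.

+C$12.021

Duration effect: -D_mod·Δy = -12.37 × (-0.009) = +0.111330
Convexity effect: ½·C·(Δy)² = 0.5 × 121.9 × (-0.009)² = +0.00493695
ΔP/P ≈ +0.111330 + 0.00493695 = +0.11626695
ΔP ≈ 103.39 × (+0.11626695) = +12.0208399605.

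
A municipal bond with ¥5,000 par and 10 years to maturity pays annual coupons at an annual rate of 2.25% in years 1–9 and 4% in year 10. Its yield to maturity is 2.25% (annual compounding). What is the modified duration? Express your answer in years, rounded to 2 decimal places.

Periodic yield y = 0.0225. First find Macaulay duration:
  t   CF        PV=CF/(1+0.0225)^t    t·PV
  1       112.50       110.0244       110.0244
  2       112.50       107.6034       215.2067
  3       112.50       105.2356       315.7067
  4       112.50       102.9199       411.6795
  5       112.50       100.6551       503.2757
  6       112.50        98.4402       590.6414
  7       112.50        96.2741       673.9184
  8       112.50        94.1556       753.2445
  9       112.50        92.0837       828.7531
  10    5,200.00     4,162.6527    41,626.5269
  Σ                  5,070.0446    46,028.9774
P = 5,070.0446; Macaulay duration = 46,028.9774 / 5,070.0446 = 9.07861 years.
Modified duration = D_Mac / (1 + y) = 9.07861 / 1.0225 = 8.87884 years.

8.88 years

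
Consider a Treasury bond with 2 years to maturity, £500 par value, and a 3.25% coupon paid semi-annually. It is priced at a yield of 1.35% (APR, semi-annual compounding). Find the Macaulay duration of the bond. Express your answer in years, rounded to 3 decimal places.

1.954 years

Periodic yield y = 0.00675. Discount each cash flow and weight by its period:
  t   CF        PV=CF/(1+0.00675)^t    t·PV
  1        8.125         8.0705         8.0705
  2        8.125         8.0164        16.0328
  3        8.125         7.9627        23.8880
  4      508.125       494.6341     1,978.5362
  Σ                    518.6837     2,026.5275
Price P = Σ PV = 518.6837.
Macaulay duration = Σ(t·PV) / P = 2,026.5275 / 518.6837 = 3.90706 half-year periods.
In years: 3.90706 / 2 = 1.95353 years.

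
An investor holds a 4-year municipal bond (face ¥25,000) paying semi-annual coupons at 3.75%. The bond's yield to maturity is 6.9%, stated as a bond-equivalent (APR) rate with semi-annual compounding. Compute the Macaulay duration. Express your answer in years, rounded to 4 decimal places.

Periodic yield y = 0.0345. Discount each cash flow and weight by its period:
  t   CF        PV=CF/(1+0.0345)^t    t·PV
  1       468.75       453.1174       453.1174
  2       468.75       438.0062       876.0125
  3       468.75       423.3990     1,270.1969
  4       468.75       409.2788     1,637.1154
  5       468.75       395.6296     1,978.1481
  6       468.75       382.4356     2,294.6136
  7       468.75       369.6816     2,587.7711
  8    25,468.75    19,416.1747   155,329.3974
  Σ                 22,287.7230   166,426.3724
Price P = Σ PV = 22,287.7230.
Macaulay duration = Σ(t·PV) / P = 166,426.3724 / 22,287.7230 = 7.46718 half-year periods.
In years: 7.46718 / 2 = 3.73359 years.

3.7336 years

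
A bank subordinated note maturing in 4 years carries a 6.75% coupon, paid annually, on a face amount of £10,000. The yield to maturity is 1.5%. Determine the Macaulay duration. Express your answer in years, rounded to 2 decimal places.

3.67 years

Periodic yield y = 0.015. Discount each cash flow and weight by its year:
  t   CF        PV=CF/(1+0.015)^t    t·PV
  1       675.00       665.0246       665.0246
  2       675.00       655.1967     1,310.3934
  3       675.00       645.5140     1,936.5419
  4    10,675.00    10,057.8167    40,231.2666
  Σ                 12,023.5519    44,143.2265
Price P = Σ PV = 12,023.5519.
Macaulay duration = Σ(t·PV) / P = 44,143.2265 / 12,023.5519 = 3.67140 years.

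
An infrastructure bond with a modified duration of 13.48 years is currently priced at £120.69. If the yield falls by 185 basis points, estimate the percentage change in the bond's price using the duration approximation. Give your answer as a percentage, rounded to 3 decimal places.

+24.938%

Duration approximation: ΔP/P ≈ -D_mod · Δy = -13.48 × (-0.0185) = +0.249380.
As a percentage: +24.9380%.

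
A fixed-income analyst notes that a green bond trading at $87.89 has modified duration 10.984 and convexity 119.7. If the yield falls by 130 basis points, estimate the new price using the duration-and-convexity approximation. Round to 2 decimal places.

$101.33

Duration effect: -D_mod·Δy = -10.984 × (-0.013) = +0.142792
Convexity effect: ½·C·(Δy)² = 0.5 × 119.7 × (-0.013)² = +0.01011465
ΔP/P ≈ +0.142792 + 0.01011465 = +0.15290665
New price ≈ 87.89 × (1 + 0.15290665) = 101.3289654685.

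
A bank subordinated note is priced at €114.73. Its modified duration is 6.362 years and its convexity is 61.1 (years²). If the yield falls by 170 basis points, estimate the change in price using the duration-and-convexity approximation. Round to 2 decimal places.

+€13.42

Duration effect: -D_mod·Δy = -6.362 × (-0.017) = +0.108154
Convexity effect: ½·C·(Δy)² = 0.5 × 61.1 × (-0.017)² = +0.00882895
ΔP/P ≈ +0.108154 + 0.00882895 = +0.11698295
ΔP ≈ 114.73 × (+0.11698295) = +13.4214538535.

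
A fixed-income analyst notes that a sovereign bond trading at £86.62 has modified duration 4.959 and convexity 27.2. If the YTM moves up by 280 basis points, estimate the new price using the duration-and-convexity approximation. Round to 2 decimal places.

£75.52

Duration effect: -D_mod·Δy = -4.959 × (+0.028) = -0.138852
Convexity effect: ½·C·(Δy)² = 0.5 × 27.2 × (0.028)² = +0.0106624
ΔP/P ≈ -0.138852 + 0.0106624 = -0.1281896
New price ≈ 86.62 × (1 - 0.1281896) = 75.516216848.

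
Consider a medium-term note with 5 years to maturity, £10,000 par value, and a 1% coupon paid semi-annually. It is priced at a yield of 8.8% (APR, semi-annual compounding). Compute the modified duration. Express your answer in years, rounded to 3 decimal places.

4.655 years

Periodic yield y = 0.044. First find Macaulay duration:
  t   CF        PV=CF/(1+0.044)^t    t·PV
  1        50.00        47.8927        47.8927
  2        50.00        45.8743        91.7485
  3        50.00        43.9409       131.8226
  4        50.00        42.0889       168.3558
  5        50.00        40.3151       201.5754
  6        50.00        38.6160       231.6959
  7        50.00        36.9885       258.9194
  8        50.00        35.4296       283.4366
  9        50.00        33.9364       305.4274
  10   10,050.00     6,533.7284    65,337.2837
  Σ                  6,898.8106    67,058.1579
P = 6,898.8106; Macaulay duration = 67,058.1579 / 6,898.8106 = 9.72025 half-year periods = 4.86012 years.
Modified duration = D_Mac / (1 + y) = 4.86012 / 1.044 = 4.65529 years.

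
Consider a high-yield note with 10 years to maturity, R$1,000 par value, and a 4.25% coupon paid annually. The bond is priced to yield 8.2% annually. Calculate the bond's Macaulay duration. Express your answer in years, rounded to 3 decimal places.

Periodic yield y = 0.082. Discount each cash flow and weight by its year:
  t   CF        PV=CF/(1+0.082)^t    t·PV
  1        42.50        39.2791        39.2791
  2        42.50        36.3023        72.6046
  3        42.50        33.5511       100.6534
  4        42.50        31.0084       124.0338
  5        42.50        28.6584       143.2922
  6        42.50        26.4865       158.9193
  7        42.50        24.4792       171.3547
  8        42.50        22.6241       180.9926
  9        42.50        20.9095       188.1855
  10    1,042.50       474.0274     4,740.2741
  Σ                    737.3262     5,919.5894
Price P = Σ PV = 737.3262.
Macaulay duration = Σ(t·PV) / P = 5,919.5894 / 737.3262 = 8.02845 years.

8.028 years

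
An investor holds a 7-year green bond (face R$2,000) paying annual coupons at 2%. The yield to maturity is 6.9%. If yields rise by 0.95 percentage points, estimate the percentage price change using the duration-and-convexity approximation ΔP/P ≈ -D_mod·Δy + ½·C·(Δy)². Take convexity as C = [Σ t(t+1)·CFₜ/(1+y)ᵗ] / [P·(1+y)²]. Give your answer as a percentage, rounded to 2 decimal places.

-5.59%

With y = 0.069:
  t   CF        PV=CF/(1+0.069)^t    t·PV        t(t+1)·PV
  1        40.00        37.4181        37.4181          74.8363
  2        40.00        35.0029        70.0059         210.0177
  3        40.00        32.7436        98.2309         392.9236
  4        40.00        30.6302       122.5206         612.6031
  5        40.00        28.6531       143.2655         859.5927
  6        40.00        26.8036       160.8218       1,125.7528
  7     2,040.00     1,278.7517     8,951.2620      71,610.0963
  Σ                  1,470.0033     9,583.5249      74,885.8225
P = 1,470.0033; D_Mac = 6.51939 yrs; D_mod = 6.09859 yrs; C = 44.57854.
Duration effect: -6.09859 × (+0.0095) = -0.057937
Convexity effect: 0.5 × 44.57854 × (0.0095)² = +0.0020116
ΔP/P ≈ -0.057937 + 0.0020116 = -0.055925 = -5.5925%.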